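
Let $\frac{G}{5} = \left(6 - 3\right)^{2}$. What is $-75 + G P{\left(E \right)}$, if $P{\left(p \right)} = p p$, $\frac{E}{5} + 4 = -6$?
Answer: $112425$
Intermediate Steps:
$E = -50$ ($E = -20 + 5 \left(-6\right) = -20 - 30 = -50$)
$G = 45$ ($G = 5 \left(6 - 3\right)^{2} = 5 \cdot 3^{2} = 5 \cdot 9 = 45$)
$P{\left(p \right)} = p^{2}$
$-75 + G P{\left(E \right)} = -75 + 45 \left(-50\right)^{2} = -75 + 45 \cdot 2500 = -75 + 112500 = 112425$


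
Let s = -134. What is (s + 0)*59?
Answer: -7906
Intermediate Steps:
(s + 0)*59 = (-134 + 0)*59 = -134*59 = -7906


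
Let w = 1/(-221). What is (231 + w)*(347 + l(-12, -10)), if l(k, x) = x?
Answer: 17203850/221 ≈ 77846.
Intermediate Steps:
w = -1/221 ≈ -0.0045249
(231 + w)*(347 + l(-12, -10)) = (231 - 1/221)*(347 - 10) = (51050/221)*337 = 17203850/221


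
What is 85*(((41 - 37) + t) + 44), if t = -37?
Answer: 935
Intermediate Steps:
85*(((41 - 37) + t) + 44) = 85*(((41 - 37) - 37) + 44) = 85*((4 - 37) + 44) = 85*(-33 + 44) = 85*11 = 935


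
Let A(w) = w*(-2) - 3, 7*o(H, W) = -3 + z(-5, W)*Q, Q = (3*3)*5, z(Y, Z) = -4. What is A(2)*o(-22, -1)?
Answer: 183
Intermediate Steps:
Q = 45 (Q = 9*5 = 45)
o(H, W) = -183/7 (o(H, W) = (-3 - 4*45)/7 = (-3 - 180)/7 = (⅐)*(-183) = -183/7)
A(w) = -3 - 2*w (A(w) = -2*w - 3 = -3 - 2*w)
A(2)*o(-22, -1) = (-3 - 2*2)*(-183/7) = (-3 - 4)*(-183/7) = -7*(-183/7) = 183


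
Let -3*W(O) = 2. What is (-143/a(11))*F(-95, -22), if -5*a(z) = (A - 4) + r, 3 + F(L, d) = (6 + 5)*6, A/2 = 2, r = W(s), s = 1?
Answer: -135135/2 ≈ -67568.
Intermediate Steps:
W(O) = -⅔ (W(O) = -⅓*2 = -⅔)
r = -⅔ ≈ -0.66667
A = 4 (A = 2*2 = 4)
F(L, d) = 63 (F(L, d) = -3 + (6 + 5)*6 = -3 + 11*6 = -3 + 66 = 63)
a(z) = 2/15 (a(z) = -((4 - 4) - ⅔)/5 = -(0 - ⅔)/5 = -⅕*(-⅔) = 2/15)
(-143/a(11))*F(-95, -22) = -143/2/15*63 = -143*15/2*63 = -2145/2*63 = -135135/2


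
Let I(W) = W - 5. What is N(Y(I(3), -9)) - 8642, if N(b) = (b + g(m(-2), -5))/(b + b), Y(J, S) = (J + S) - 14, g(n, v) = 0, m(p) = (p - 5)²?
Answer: -17283/2 ≈ -8641.5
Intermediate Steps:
m(p) = (-5 + p)²
I(W) = -5 + W
Y(J, S) = -14 + J + S
N(b) = ½ (N(b) = (b + 0)/(b + b) = b/((2*b)) = b*(1/(2*b)) = ½)
N(Y(I(3), -9)) - 8642 = ½ - 8642 = -17283/2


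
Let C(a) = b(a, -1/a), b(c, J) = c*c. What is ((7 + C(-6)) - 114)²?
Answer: 5041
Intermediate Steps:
b(c, J) = c²
C(a) = a²
((7 + C(-6)) - 114)² = ((7 + (-6)²) - 114)² = ((7 + 36) - 114)² = (43 - 114)² = (-71)² = 5041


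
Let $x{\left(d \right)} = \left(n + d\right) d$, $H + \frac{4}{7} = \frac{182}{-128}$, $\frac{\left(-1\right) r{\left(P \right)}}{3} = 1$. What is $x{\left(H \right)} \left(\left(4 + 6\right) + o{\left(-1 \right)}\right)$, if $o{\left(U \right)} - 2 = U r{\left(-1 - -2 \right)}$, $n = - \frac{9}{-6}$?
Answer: $\frac{2960295}{200704} \approx 14.75$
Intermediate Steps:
$n = \frac{3}{2}$ ($n = \left(-9\right) \left(- \frac{1}{6}\right) = \frac{3}{2} \approx 1.5$)
$r{\left(P \right)} = -3$ ($r{\left(P \right)} = \left(-3\right) 1 = -3$)
$o{\left(U \right)} = 2 - 3 U$ ($o{\left(U \right)} = 2 + U \left(-3\right) = 2 - 3 U$)
$H = - \frac{893}{448}$ ($H = - \frac{4}{7} + \frac{182}{-128} = - \frac{4}{7} + 182 \left(- \frac{1}{128}\right) = - \frac{4}{7} - \frac{91}{64} = - \frac{893}{448} \approx -1.9933$)
$x{\left(d \right)} = d \left(\frac{3}{2} + d\right)$ ($x{\left(d \right)} = \left(\frac{3}{2} + d\right) d = d \left(\frac{3}{2} + d\right)$)
$x{\left(H \right)} \left(\left(4 + 6\right) + o{\left(-1 \right)}\right) = \frac{1}{2} \left(- \frac{893}{448}\right) \left(3 + 2 \left(- \frac{893}{448}\right)\right) \left(\left(4 + 6\right) + \left(2 - -3\right)\right) = \frac{1}{2} \left(- \frac{893}{448}\right) \left(3 - \frac{893}{224}\right) \left(10 + \left(2 + 3\right)\right) = \frac{1}{2} \left(- \frac{893}{448}\right) \left(- \frac{221}{224}\right) \left(10 + 5\right) = \frac{197353}{200704} \cdot 15 = \frac{2960295}{200704}$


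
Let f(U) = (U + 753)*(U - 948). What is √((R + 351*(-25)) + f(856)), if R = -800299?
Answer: I*√957102 ≈ 978.32*I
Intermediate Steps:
f(U) = (-948 + U)*(753 + U) (f(U) = (753 + U)*(-948 + U) = (-948 + U)*(753 + U))
√((R + 351*(-25)) + f(856)) = √((-800299 + 351*(-25)) + (-713844 + 856² - 195*856)) = √((-800299 - 8775) + (-713844 + 732736 - 166920)) = √(-809074 - 148028) = √(-957102) = I*√957102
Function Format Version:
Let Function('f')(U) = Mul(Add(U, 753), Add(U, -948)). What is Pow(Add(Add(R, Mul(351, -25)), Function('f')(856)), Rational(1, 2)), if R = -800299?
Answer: Mul(I, Pow(957102, Rational(1, 2))) ≈ Mul(978.32, I)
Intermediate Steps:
Function('f')(U) = Mul(Add(-948, U), Add(753, U)) (Function('f')(U) = Mul(Add(753, U), Add(-948, U)) = Mul(Add(-948, U), Add(753, U)))
Pow(Add(Add(R, Mul(351, -25)), Function('f')(856)), Rational(1, 2)) = Pow(Add(Add(-800299, Mul(351, -25)), Add(-713844, Pow(856, 2), Mul(-195, 856))), Rational(1, 2)) = Pow(Add(Add(-800299, -8775), Add(-713844, 732736, -166920)), Rational(1, 2)) = Pow(Add(-809074, -148028), Rational(1, 2)) = Pow(-957102, Rational(1, 2)) = Mul(I, Pow(957102, Rational(1, 2)))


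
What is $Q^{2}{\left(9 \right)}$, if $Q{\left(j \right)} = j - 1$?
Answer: $64$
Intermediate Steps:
$Q{\left(j \right)} = -1 + j$
$Q^{2}{\left(9 \right)} = \left(-1 + 9\right)^{2} = 8^{2} = 64$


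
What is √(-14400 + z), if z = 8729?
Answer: I*√5671 ≈ 75.306*I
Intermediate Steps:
√(-14400 + z) = √(-14400 + 8729) = √(-5671) = I*√5671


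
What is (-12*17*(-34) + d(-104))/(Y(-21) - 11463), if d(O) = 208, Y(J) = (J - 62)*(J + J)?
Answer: -7144/7977 ≈ -0.89557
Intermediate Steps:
Y(J) = 2*J*(-62 + J) (Y(J) = (-62 + J)*(2*J) = 2*J*(-62 + J))
(-12*17*(-34) + d(-104))/(Y(-21) - 11463) = (-12*17*(-34) + 208)/(2*(-21)*(-62 - 21) - 11463) = (-204*(-34) + 208)/(2*(-21)*(-83) - 11463) = (6936 + 208)/(3486 - 11463) = 7144/(-7977) = 7144*(-1/7977) = -7144/7977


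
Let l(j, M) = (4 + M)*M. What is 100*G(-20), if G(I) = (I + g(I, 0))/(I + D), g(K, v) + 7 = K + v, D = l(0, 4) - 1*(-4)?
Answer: -1175/4 ≈ -293.75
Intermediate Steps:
l(j, M) = M*(4 + M)
D = 36 (D = 4*(4 + 4) - 1*(-4) = 4*8 + 4 = 32 + 4 = 36)
g(K, v) = -7 + K + v (g(K, v) = -7 + (K + v) = -7 + K + v)
G(I) = (-7 + 2*I)/(36 + I) (G(I) = (I + (-7 + I + 0))/(I + 36) = (I + (-7 + I))/(36 + I) = (-7 + 2*I)/(36 + I))
100*G(-20) = 100*((-7 + 2*(-20))/(36 - 20)) = 100*((-7 - 40)/16) = 100*((1/16)*(-47)) = 100*(-47/16) = -1175/4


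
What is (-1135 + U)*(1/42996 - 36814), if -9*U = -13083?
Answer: -378302283577/32247 ≈ -1.1731e+7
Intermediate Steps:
U = 4361/3 (U = -⅑*(-13083) = 4361/3 ≈ 1453.7)
(-1135 + U)*(1/42996 - 36814) = (-1135 + 4361/3)*(1/42996 - 36814) = 956*(1/42996 - 36814)/3 = (956/3)*(-1582854743/42996) = -378302283577/32247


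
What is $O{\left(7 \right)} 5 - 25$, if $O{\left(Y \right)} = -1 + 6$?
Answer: $0$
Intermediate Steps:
$O{\left(Y \right)} = 5$
$O{\left(7 \right)} 5 - 25 = 5 \cdot 5 - 25 = 25 - 25 = 0$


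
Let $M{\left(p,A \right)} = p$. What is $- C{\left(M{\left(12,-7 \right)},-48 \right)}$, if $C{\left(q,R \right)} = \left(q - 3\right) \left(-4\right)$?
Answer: $36$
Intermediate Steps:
$C{\left(q,R \right)} = 12 - 4 q$ ($C{\left(q,R \right)} = \left(-3 + q\right) \left(-4\right) = 12 - 4 q$)
$- C{\left(M{\left(12,-7 \right)},-48 \right)} = - (12 - 48) = \left(-1\right) \left(-36\right) = 36$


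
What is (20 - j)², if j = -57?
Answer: 5929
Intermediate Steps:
(20 - j)² = (20 - 1*(-57))² = (20 + 57)² = 77² = 5929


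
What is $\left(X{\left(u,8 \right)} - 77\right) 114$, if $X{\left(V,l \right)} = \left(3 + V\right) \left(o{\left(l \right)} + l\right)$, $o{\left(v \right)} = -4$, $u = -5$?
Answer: $-9690$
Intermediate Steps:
$X{\left(V,l \right)} = \left(-4 + l\right) \left(3 + V\right)$ ($X{\left(V,l \right)} = \left(3 + V\right) \left(-4 + l\right) = \left(-4 + l\right) \left(3 + V\right)$)
$\left(X{\left(u,8 \right)} - 77\right) 114 = \left(\left(-12 - -20 + 3 \cdot 8 - 40\right) - 77\right) 114 = \left(\left(-12 + 20 + 24 - 40\right) - 77\right) 114 = \left(-8 - 77\right) 114 = \left(-85\right) 114 = -9690$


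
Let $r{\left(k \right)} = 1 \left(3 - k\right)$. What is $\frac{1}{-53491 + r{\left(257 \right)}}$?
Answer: $- \frac{1}{53745} \approx -1.8606 \cdot 10^{-5}$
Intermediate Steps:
$r{\left(k \right)} = 3 - k$
$\frac{1}{-53491 + r{\left(257 \right)}} = \frac{1}{-53491 + \left(3 - 257\right)} = \frac{1}{-53491 - 254} = \frac{1}{-53745} = - \frac{1}{53745}$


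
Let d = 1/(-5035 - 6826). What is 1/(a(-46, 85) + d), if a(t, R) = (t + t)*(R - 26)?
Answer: -11861/64381509 ≈ -0.00018423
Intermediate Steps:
a(t, R) = 2*t*(-26 + R) (a(t, R) = (2*t)*(-26 + R) = 2*t*(-26 + R))
d = -1/11861 (d = 1/(-11861) = -1/11861 ≈ -8.4310e-5)
1/(a(-46, 85) + d) = 1/(2*(-46)*(-26 + 85) - 1/11861) = 1/(2*(-46)*59 - 1/11861) = 1/(-5428 - 1/11861) = 1/(-64381509/11861) = -11861/64381509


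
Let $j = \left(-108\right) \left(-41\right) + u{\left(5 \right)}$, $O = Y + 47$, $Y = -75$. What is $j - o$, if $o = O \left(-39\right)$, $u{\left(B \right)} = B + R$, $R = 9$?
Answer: $3350$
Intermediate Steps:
$O = -28$ ($O = -75 + 47 = -28$)
$u{\left(B \right)} = 9 + B$ ($u{\left(B \right)} = B + 9 = 9 + B$)
$j = 4442$ ($j = \left(-108\right) \left(-41\right) + \left(9 + 5\right) = 4428 + 14 = 4442$)
$o = 1092$ ($o = \left(-28\right) \left(-39\right) = 1092$)
$j - o = 4442 - 1092 = 3350$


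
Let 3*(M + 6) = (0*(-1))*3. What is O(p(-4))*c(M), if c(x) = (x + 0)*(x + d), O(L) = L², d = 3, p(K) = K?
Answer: 288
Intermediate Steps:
M = -6 (M = -6 + ((0*(-1))*3)/3 = -6 + (0*3)/3 = -6 + (⅓)*0 = -6 + 0 = -6)
c(x) = x*(3 + x) (c(x) = (x + 0)*(x + 3) = x*(3 + x))
O(p(-4))*c(M) = (-4)²*(-6*(3 - 6)) = 16*(-6*(-3)) = 16*18 = 288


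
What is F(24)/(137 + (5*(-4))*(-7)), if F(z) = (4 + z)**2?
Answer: 784/277 ≈ 2.8303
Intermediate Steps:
F(24)/(137 + (5*(-4))*(-7)) = (4 + 24)**2/(137 + (5*(-4))*(-7)) = 28**2/(137 - 20*(-7)) = 784/(137 + 140) = 784/277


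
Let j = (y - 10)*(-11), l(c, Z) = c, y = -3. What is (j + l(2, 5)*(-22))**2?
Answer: 9801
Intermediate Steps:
j = 143 (j = (-3 - 10)*(-11) = -13*(-11) = 143)
(j + l(2, 5)*(-22))**2 = (143 + 2*(-22))**2 = (143 - 44)**2 = 99**2 = 9801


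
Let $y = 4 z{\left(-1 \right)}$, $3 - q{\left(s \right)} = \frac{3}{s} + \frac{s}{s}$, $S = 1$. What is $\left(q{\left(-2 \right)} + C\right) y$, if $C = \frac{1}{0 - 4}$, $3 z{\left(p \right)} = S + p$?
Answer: $0$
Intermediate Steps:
$z{\left(p \right)} = \frac{1}{3} + \frac{p}{3}$ ($z{\left(p \right)} = \frac{1 + p}{3} = \frac{1}{3} + \frac{p}{3}$)
$q{\left(s \right)} = 2 - \frac{3}{s}$ ($q{\left(s \right)} = 3 - \left(\frac{3}{s} + \frac{s}{s}\right) = 3 - \left(\frac{3}{s} + 1\right) = 3 - \left(1 + \frac{3}{s}\right) = 2 - \frac{3}{s}$)
$y = 0$ ($y = 4 \left(\frac{1}{3} + \frac{1}{3} \left(-1\right)\right) = 4 \left(\frac{1}{3} - \frac{1}{3}\right) = 4 \cdot 0 = 0$)
$C = - \frac{1}{4}$ ($C = \frac{1}{-4} = - \frac{1}{4} \approx -0.25$)
$\left(q{\left(-2 \right)} + C\right) y = \left(\left(2 - \frac{3}{-2}\right) - \frac{1}{4}\right) 0 = \left(\left(2 - - \frac{3}{2}\right) - \frac{1}{4}\right) 0 = \left(\left(2 + \frac{3}{2}\right) - \frac{1}{4}\right) 0 = \left(\frac{7}{2} - \frac{1}{4}\right) 0 = \frac{13}{4} \cdot 0 = 0$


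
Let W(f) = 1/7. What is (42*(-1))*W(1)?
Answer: -6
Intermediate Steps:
W(f) = ⅐
(42*(-1))*W(1) = (42*(-1))*(⅐) = -42*⅐ = -6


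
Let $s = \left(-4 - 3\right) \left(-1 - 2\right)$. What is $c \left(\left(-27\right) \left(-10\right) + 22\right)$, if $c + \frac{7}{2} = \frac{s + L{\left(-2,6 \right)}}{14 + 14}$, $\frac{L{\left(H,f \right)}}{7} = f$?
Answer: $-365$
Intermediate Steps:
$L{\left(H,f \right)} = 7 f$
$s = 21$ ($s = \left(-4 - 3\right) \left(-3\right) = \left(-7\right) \left(-3\right) = 21$)
$c = - \frac{5}{4}$ ($c = - \frac{7}{2} + \frac{21 + 7 \cdot 6}{14 + 14} = - \frac{7}{2} + \frac{21 + 42}{28} = - \frac{7}{2} + 63 \cdot \frac{1}{28} = - \frac{7}{2} + \frac{9}{4} = - \frac{5}{4} \approx -1.25$)
$c \left(\left(-27\right) \left(-10\right) + 22\right) = - \frac{5 \left(\left(-27\right) \left(-10\right) + 22\right)}{4} = - \frac{5 \left(270 + 22\right)}{4} = \left(- \frac{5}{4}\right) 292 = -365$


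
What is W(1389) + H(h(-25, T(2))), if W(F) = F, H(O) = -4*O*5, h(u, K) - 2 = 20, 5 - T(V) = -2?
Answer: 949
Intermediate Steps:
T(V) = 7 (T(V) = 5 - 1*(-2) = 5 + 2 = 7)
h(u, K) = 22 (h(u, K) = 2 + 20 = 22)
H(O) = -20*O
W(1389) + H(h(-25, T(2))) = 1389 - 20*22 = 1389 - 440 = 949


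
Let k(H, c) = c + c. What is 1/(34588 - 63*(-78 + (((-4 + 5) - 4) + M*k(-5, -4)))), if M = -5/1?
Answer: 1/37171 ≈ 2.6903e-5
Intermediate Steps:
k(H, c) = 2*c
M = -5 (M = -5*1 = -5)
1/(34588 - 63*(-78 + (((-4 + 5) - 4) + M*k(-5, -4)))) = 1/(34588 - 63*(-78 + (((-4 + 5) - 4) - 10*(-4)))) = 1/(34588 - 63*(-78 + ((1 - 4) - 5*(-8)))) = 1/(34588 - 63*(-78 + (-3 + 40))) = 1/(34588 - 63*(-78 + 37)) = 1/(34588 - 63*(-41)) = 1/(34588 + 2583) = 1/37171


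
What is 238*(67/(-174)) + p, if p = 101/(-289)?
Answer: -2312984/25143 ≈ -91.993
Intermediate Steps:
p = -101/289 (p = 101*(-1/289) = -101/289 ≈ -0.34948)
238*(67/(-174)) + p = 238*(67/(-174)) - 101/289 = 238*(67*(-1/174)) - 101/289 = 238*(-67/174) - 101/289 = -7973/87 - 101/289 = -2312984/25143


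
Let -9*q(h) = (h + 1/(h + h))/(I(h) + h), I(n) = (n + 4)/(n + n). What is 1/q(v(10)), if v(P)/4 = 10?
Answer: -9732/1067 ≈ -9.1209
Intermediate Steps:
v(P) = 40 (v(P) = 4*10 = 40)
I(n) = (4 + n)/(2*n) (I(n) = (4 + n)/((2*n)) = (4 + n)*(1/(2*n)) = (4 + n)/(2*n))
q(h) = -(h + 1/(2*h))/(9*(h + (4 + h)/(2*h))) (q(h) = -(h + 1/(h + h))/(9*((4 + h)/(2*h) + h)) = -(h + 1/(2*h))/(9*(h + (4 + h)/(2*h))))
1/q(v(10)) = 1/((-1 - 2*40²)/(9*(4 + 40 + 2*40²))) = 1/((-1 - 2*1600)/(9*(4 + 40 + 2*1600))) = 1/((-1 - 3200)/(9*(4 + 40 + 3200))) = 1/((⅑)*(-3201)/3244) = 1/((⅑)*(1/3244)*(-3201)) = 1/(-1067/9732) = -9732/1067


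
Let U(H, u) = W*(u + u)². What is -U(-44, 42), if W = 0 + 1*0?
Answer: 0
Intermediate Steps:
W = 0 (W = 0 + 0 = 0)
U(H, u) = 0 (U(H, u) = 0*(u + u)² = 0*(2*u)² = 0*(4*u²) = 0)
-U(-44, 42) = -1*0 = 0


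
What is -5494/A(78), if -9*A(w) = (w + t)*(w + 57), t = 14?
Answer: 2747/690 ≈ 3.9812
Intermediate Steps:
A(w) = -(14 + w)*(57 + w)/9 (A(w) = -(w + 14)*(w + 57)/9 = -(14 + w)*(57 + w)/9)
-5494/A(78) = -5494/(-266/3 - 71/9*78 - ⅑*78²) = -5494/(-266/3 - 1846/3 - ⅑*6084) = -5494/(-266/3 - 1846/3 - 676) = -5494/(-1380) = -5494*(-1/1380) = 2747/690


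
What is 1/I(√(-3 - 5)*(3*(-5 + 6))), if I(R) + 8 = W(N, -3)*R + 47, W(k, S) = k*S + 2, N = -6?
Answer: 13/10107 - 40*I*√2/10107 ≈ 0.0012862 - 0.005597*I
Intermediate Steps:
W(k, S) = 2 + S*k (W(k, S) = S*k + 2 = 2 + S*k)
I(R) = 39 + 20*R (I(R) = -8 + ((2 - 3*(-6))*R + 47) = -8 + ((2 + 18)*R + 47) = -8 + (20*R + 47) = -8 + (47 + 20*R) = 39 + 20*R)
1/I(√(-3 - 5)*(3*(-5 + 6))) = 1/(39 + 20*(√(-3 - 5)*(3*(-5 + 6)))) = 1/(39 + 20*(√(-8)*(3*1))) = 1/(39 + 20*((2*I*√2)*3)) = 1/(39 + 20*(6*I*√2)) = 1/(39 + 120*I*√2)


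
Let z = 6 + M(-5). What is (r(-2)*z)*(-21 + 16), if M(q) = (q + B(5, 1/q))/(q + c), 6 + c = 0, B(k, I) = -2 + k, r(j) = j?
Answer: 680/11 ≈ 61.818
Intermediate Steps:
c = -6 (c = -6 + 0 = -6)
M(q) = (3 + q)/(-6 + q) (M(q) = (q + (-2 + 5))/(q - 6) = (q + 3)/(-6 + q) = (3 + q)/(-6 + q))
z = 68/11 (z = 6 + (3 - 5)/(-6 - 5) = 6 - 2/(-11) = 6 - 1/11*(-2) = 6 + 2/11 = 68/11 ≈ 6.1818)
(r(-2)*z)*(-21 + 16) = (-2*68/11)*(-21 + 16) = -136/11*(-5) = 680/11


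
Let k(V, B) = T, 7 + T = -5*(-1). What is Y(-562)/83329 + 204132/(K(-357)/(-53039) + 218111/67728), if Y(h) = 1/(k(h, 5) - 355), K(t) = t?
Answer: 445187513803611979343/7037978999810325 ≈ 63255.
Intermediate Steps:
T = -2 (T = -7 - 5*(-1) = -7 + 5 = -2)
k(V, B) = -2
Y(h) = -1/357 (Y(h) = 1/(-2 - 355) = 1/(-357) = -1/357)
Y(-562)/83329 + 204132/(K(-357)/(-53039) + 218111/67728) = -1/357/83329 + 204132/(-357/(-53039) + 218111/67728) = -1/357*1/83329 + 204132/(-357*(-1/53039) + 218111*(1/67728)) = -1/29748453 + 204132/(51/7577 + 218111/67728) = -1/29748453 + 204132/(1656081175/513175056) = -1/29748453 + 204132*(513175056/1656081175) = -1/29748453 + 104755450531392/1656081175 = 445187513803611979343/7037978999810325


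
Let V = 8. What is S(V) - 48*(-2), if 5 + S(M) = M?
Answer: 99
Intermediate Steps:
S(M) = -5 + M
S(V) - 48*(-2) = (-5 + 8) - 48*(-2) = 3 + 96 = 99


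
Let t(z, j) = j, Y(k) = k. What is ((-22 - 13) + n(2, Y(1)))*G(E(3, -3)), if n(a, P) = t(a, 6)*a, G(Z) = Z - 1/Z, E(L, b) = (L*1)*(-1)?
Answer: 184/3 ≈ 61.333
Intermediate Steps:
E(L, b) = -L (E(L, b) = L*(-1) = -L)
n(a, P) = 6*a
((-22 - 13) + n(2, Y(1)))*G(E(3, -3)) = ((-22 - 13) + 6*2)*(-1*3 - 1/((-1*3))) = (-35 + 12)*(-3 - 1/(-3)) = -23*(-3 - 1*(-⅓)) = -23*(-3 + ⅓) = -23*(-8/3) = 184/3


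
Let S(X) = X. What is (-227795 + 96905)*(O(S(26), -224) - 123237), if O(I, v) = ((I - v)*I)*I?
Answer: -5989919070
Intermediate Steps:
O(I, v) = I**2*(I - v) (O(I, v) = (I*(I - v))*I = I**2*(I - v))
(-227795 + 96905)*(O(S(26), -224) - 123237) = (-227795 + 96905)*(26**2*(26 - 1*(-224)) - 123237) = -130890*(676*(26 + 224) - 123237) = -130890*(676*250 - 123237) = -130890*(169000 - 123237) = -130890*45763 = -5989919070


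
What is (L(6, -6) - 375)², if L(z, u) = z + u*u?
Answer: 110889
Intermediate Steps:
L(z, u) = z + u²
(L(6, -6) - 375)² = ((6 + (-6)²) - 375)² = ((6 + 36) - 375)² = (42 - 375)² = (-333)² = 110889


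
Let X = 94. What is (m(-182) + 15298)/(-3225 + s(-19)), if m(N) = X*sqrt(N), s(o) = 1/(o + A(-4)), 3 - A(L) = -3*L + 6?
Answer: -520132/109651 - 68*I*sqrt(182)/2333 ≈ -4.7435 - 0.39321*I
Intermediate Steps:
A(L) = -3 + 3*L (A(L) = 3 - (-3*L + 6) = 3 - (6 - 3*L) = 3 + (-6 + 3*L) = -3 + 3*L)
s(o) = 1/(-15 + o) (s(o) = 1/(o + (-3 + 3*(-4))) = 1/(o + (-3 - 12)) = 1/(o - 15) = 1/(-15 + o))
m(N) = 94*sqrt(N)
(m(-182) + 15298)/(-3225 + s(-19)) = (94*sqrt(-182) + 15298)/(-3225 + 1/(-15 - 19)) = (94*(I*sqrt(182)) + 15298)/(-3225 + 1/(-34)) = (94*I*sqrt(182) + 15298)/(-3225 - 1/34) = (15298 + 94*I*sqrt(182))/(-109651/34) = (15298 + 94*I*sqrt(182))*(-34/109651) = -520132/109651 - 68*I*sqrt(182)/2333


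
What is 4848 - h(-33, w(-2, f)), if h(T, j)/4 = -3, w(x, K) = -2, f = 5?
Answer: 4860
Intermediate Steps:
h(T, j) = -12 (h(T, j) = 4*(-3) = -12)
4848 - h(-33, w(-2, f)) = 4848 - 1*(-12) = 4848 + 12 = 4860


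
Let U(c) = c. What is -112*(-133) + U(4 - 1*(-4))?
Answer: 14904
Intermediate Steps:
-112*(-133) + U(4 - 1*(-4)) = -112*(-133) + (4 - 1*(-4)) = 14896 + (4 + 4) = 14896 + 8 = 14904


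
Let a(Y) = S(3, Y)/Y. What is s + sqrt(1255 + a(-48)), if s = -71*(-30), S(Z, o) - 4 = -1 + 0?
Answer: 2130 + 3*sqrt(2231)/4 ≈ 2165.4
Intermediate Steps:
S(Z, o) = 3 (S(Z, o) = 4 + (-1 + 0) = 4 - 1 = 3)
a(Y) = 3/Y
s = 2130
s + sqrt(1255 + a(-48)) = 2130 + sqrt(1255 + 3/(-48)) = 2130 + sqrt(1255 + 3*(-1/48)) = 2130 + sqrt(1255 - 1/16) = 2130 + sqrt(20079/16) = 2130 + 3*sqrt(2231)/4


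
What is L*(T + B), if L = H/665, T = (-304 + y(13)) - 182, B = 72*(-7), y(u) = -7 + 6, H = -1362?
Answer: 1349742/665 ≈ 2029.7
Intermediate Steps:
y(u) = -1
B = -504
T = -487 (T = (-304 - 1) - 182 = -305 - 182 = -487)
L = -1362/665 ≈ -2.0481
L*(T + B) = -1362*(-487 - 504)/665 = -1362/665*(-991) = 1349742/665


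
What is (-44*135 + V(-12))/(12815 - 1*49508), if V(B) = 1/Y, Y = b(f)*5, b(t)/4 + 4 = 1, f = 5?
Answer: 356401/2201580 ≈ 0.16188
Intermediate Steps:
b(t) = -12 (b(t) = -16 + 4*1 = -16 + 4 = -12)
Y = -60 (Y = -12*5 = -60)
V(B) = -1/60 (V(B) = 1/(-60) = -1/60)
(-44*135 + V(-12))/(12815 - 1*49508) = (-44*135 - 1/60)/(12815 - 1*49508) = (-5940 - 1/60)/(12815 - 49508) = -356401/60/(-36693) = -356401/60*(-1/36693) = 356401/2201580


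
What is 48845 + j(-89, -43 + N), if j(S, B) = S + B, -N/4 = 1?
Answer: 48709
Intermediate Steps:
N = -4 (N = -4*1 = -4)
j(S, B) = B + S
48845 + j(-89, -43 + N) = 48845 + ((-43 - 4) - 89) = 48845 + (-47 - 89) = 48845 - 136 = 48709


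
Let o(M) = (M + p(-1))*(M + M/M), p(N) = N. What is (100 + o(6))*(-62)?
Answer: -8370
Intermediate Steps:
o(M) = (1 + M)*(-1 + M) (o(M) = (M - 1)*(M + M/M) = (-1 + M)*(M + 1) = (-1 + M)*(1 + M) = (1 + M)*(-1 + M))
(100 + o(6))*(-62) = (100 + (-1 + 6²))*(-62) = (100 + (-1 + 36))*(-62) = (100 + 35)*(-62) = 135*(-62) = -8370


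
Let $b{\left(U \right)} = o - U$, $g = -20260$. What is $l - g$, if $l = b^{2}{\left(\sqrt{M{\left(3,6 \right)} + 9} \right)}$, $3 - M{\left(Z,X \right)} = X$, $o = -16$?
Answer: $20522 + 32 \sqrt{6} \approx 20600.0$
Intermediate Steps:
$M{\left(Z,X \right)} = 3 - X$
$b{\left(U \right)} = -16 - U$
$l = \left(-16 - \sqrt{6}\right)^{2}$ ($l = \left(-16 - \sqrt{\left(3 - 6\right) + 9}\right)^{2} = \left(-16 - \sqrt{-3 + 9}\right)^{2} = \left(-16 - \sqrt{6}\right)^{2} \approx 340.38$)
$l - g = \left(16 + \sqrt{6}\right)^{2} - -20260 = \left(16 + \sqrt{6}\right)^{2} + 20260 = 20260 + \left(16 + \sqrt{6}\right)^{2}$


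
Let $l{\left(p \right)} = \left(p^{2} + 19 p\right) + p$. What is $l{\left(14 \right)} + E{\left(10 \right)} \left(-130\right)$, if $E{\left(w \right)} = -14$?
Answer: $2296$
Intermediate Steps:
$l{\left(p \right)} = p^{2} + 20 p$
$l{\left(14 \right)} + E{\left(10 \right)} \left(-130\right) = 14 \left(20 + 14\right) - -1820 = 14 \cdot 34 + 1820 = 476 + 1820 = 2296$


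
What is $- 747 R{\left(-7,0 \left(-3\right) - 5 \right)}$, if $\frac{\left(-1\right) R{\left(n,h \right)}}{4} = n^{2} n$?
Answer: $-1024884$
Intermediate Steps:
$R{\left(n,h \right)} = - 4 n^{3}$ ($R{\left(n,h \right)} = - 4 n^{2} n = - 4 n^{3}$)
$- 747 R{\left(-7,0 \left(-3\right) - 5 \right)} = - 747 \left(- 4 \left(-7\right)^{3}\right) = - 747 \left(\left(-4\right) \left(-343\right)\right) = \left(-747\right) 1372 = -1024884$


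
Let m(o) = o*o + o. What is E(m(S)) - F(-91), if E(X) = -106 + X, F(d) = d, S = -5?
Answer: 5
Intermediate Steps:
m(o) = o + o² (m(o) = o² + o = o + o²)
E(m(S)) - F(-91) = (-106 - 5*(1 - 5)) - 1*(-91) = (-106 - 5*(-4)) + 91 = (-106 + 20) + 91 = -86 + 91 = 5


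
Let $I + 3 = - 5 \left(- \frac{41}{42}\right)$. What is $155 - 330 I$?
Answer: $- \frac{3260}{7} \approx -465.71$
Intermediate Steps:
$I = \frac{79}{42}$ ($I = -3 - 5 \left(- \frac{41}{42}\right) = -3 - 5 \left(\left(-41\right) \frac{1}{42}\right) = -3 - - \frac{205}{42} = -3 + \frac{205}{42} = \frac{79}{42} \approx 1.881$)
$155 - 330 I = 155 - \frac{4345}{7} = - \frac{3260}{7}$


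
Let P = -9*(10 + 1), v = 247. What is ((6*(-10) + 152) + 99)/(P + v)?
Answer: 191/148 ≈ 1.2905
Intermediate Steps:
P = -99 (P = -9*11 = -99)
((6*(-10) + 152) + 99)/(P + v) = ((6*(-10) + 152) + 99)/(-99 + 247) = ((-60 + 152) + 99)/148 = (92 + 99)*(1/148) = 191*(1/148) = 191/148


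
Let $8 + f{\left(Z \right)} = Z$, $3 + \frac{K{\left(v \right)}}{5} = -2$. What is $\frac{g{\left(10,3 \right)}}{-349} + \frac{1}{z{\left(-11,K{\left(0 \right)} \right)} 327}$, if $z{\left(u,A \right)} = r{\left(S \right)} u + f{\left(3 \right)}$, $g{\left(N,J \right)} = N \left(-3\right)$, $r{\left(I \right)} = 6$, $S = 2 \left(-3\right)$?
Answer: $\frac{696161}{8102733} \approx 0.085917$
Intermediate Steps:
$K{\left(v \right)} = -25$ ($K{\left(v \right)} = -15 + 5 \left(-2\right) = -15 - 10 = -25$)
$f{\left(Z \right)} = -8 + Z$
$S = -6$
$g{\left(N,J \right)} = - 3 N$
$z{\left(u,A \right)} = -5 + 6 u$ ($z{\left(u,A \right)} = 6 u + \left(-8 + 3\right) = 6 u - 5 = -5 + 6 u$)
$\frac{g{\left(10,3 \right)}}{-349} + \frac{1}{z{\left(-11,K{\left(0 \right)} \right)} 327} = \frac{\left(-3\right) 10}{-349} + \frac{1}{\left(-5 + 6 \left(-11\right)\right) 327} = \left(-30\right) \left(- \frac{1}{349}\right) + \frac{1}{-5 - 66} \cdot \frac{1}{327} = \frac{30}{349} + \frac{1}{-71} \cdot \frac{1}{327} = \frac{30}{349} - \frac{1}{23217} = \frac{696161}{8102733}$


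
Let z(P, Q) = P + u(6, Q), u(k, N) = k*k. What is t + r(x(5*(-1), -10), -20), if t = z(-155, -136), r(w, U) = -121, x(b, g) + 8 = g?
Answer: -240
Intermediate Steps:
u(k, N) = k**2
x(b, g) = -8 + g
z(P, Q) = 36 + P (z(P, Q) = P + 6**2 = P + 36 = 36 + P)
t = -119 (t = 36 - 155 = -119)
t + r(x(5*(-1), -10), -20) = -119 - 121 = -240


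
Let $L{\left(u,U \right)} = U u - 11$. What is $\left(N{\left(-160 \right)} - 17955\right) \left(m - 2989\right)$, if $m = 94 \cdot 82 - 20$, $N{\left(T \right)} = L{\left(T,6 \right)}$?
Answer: $-88933274$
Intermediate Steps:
$L{\left(u,U \right)} = -11 + U u$
$N{\left(T \right)} = -11 + 6 T$
$m = 7688$ ($m = 7708 - 20 = 7688$)
$\left(N{\left(-160 \right)} - 17955\right) \left(m - 2989\right) = \left(\left(-11 + 6 \left(-160\right)\right) - 17955\right) \left(7688 - 2989\right) = \left(\left(-11 - 960\right) - 17955\right) 4699 = \left(-971 - 17955\right) 4699 = \left(-18926\right) 4699 = -88933274$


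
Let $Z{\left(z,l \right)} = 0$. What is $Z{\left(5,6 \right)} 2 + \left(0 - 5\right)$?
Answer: $-5$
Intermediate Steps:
$Z{\left(5,6 \right)} 2 + \left(0 - 5\right) = 0 \cdot 2 + \left(0 - 5\right) = 0 - 5 = -5$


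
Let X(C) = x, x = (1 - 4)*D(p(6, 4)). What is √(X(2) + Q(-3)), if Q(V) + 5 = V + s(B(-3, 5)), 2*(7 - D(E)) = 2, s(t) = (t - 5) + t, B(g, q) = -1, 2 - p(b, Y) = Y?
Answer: I*√33 ≈ 5.7446*I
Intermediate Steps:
p(b, Y) = 2 - Y
s(t) = -5 + 2*t (s(t) = (-5 + t) + t = -5 + 2*t)
D(E) = 6 (D(E) = 7 - ½*2 = 7 - 1 = 6)
Q(V) = -12 + V (Q(V) = -5 + (V + (-5 + 2*(-1))) = -5 + (V + (-5 - 2)) = -5 + (V - 7) = -5 + (-7 + V) = -12 + V)
x = -18 (x = (1 - 4)*6 = -3*6 = -18)
X(C) = -18
√(X(2) + Q(-3)) = √(-18 + (-12 - 3)) = √(-18 - 15) = √(-33) = I*√33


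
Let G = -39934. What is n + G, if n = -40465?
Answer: -80399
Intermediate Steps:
n + G = -40465 - 39934 = -80399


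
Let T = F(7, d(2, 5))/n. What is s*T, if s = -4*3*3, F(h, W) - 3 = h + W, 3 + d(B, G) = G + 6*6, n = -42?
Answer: 288/7 ≈ 41.143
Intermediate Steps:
d(B, G) = 33 + G (d(B, G) = -3 + (G + 6*6) = -3 + (G + 36) = -3 + (36 + G) = 33 + G)
F(h, W) = 3 + W + h (F(h, W) = 3 + (h + W) = 3 + (W + h) = 3 + W + h)
s = -36 (s = -12*3 = -36)
T = -8/7 (T = (3 + (33 + 5) + 7)/(-42) = (3 + 38 + 7)*(-1/42) = 48*(-1/42) = -8/7 ≈ -1.1429)
s*T = -36*(-8/7) = 288/7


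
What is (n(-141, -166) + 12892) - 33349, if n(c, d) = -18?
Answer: -20475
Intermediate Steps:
(n(-141, -166) + 12892) - 33349 = (-18 + 12892) - 33349 = 12874 - 33349 = -20475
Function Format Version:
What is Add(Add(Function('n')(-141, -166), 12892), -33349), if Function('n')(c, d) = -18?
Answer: -20475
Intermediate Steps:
Add(Add(Function('n')(-141, -166), 12892), -33349) = Add(Add(-18, 12892), -33349) = Add(12874, -33349) = -20475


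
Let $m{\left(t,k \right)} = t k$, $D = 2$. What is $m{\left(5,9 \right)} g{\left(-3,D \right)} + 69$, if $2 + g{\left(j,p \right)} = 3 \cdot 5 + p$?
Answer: $744$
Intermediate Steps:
$g{\left(j,p \right)} = 13 + p$ ($g{\left(j,p \right)} = -2 + \left(3 \cdot 5 + p\right) = -2 + \left(15 + p\right) = 13 + p$)
$m{\left(t,k \right)} = k t$
$m{\left(5,9 \right)} g{\left(-3,D \right)} + 69 = 9 \cdot 5 \left(13 + 2\right) + 69 = 45 \cdot 15 + 69 = 675 + 69 = 744$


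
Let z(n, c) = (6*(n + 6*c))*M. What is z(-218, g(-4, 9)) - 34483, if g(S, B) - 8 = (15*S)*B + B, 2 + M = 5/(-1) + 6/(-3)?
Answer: 146741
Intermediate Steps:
M = -9 (M = -2 + (5/(-1) + 6/(-3)) = -2 + (5*(-1) + 6*(-⅓)) = -2 + (-5 - 2) = -2 - 7 = -9)
g(S, B) = 8 + B + 15*B*S (g(S, B) = 8 + ((15*S)*B + B) = 8 + (15*B*S + B) = 8 + (B + 15*B*S) = 8 + B + 15*B*S)
z(n, c) = -324*c - 54*n (z(n, c) = (6*(n + 6*c))*(-9) = (6*n + 36*c)*(-9) = -324*c - 54*n)
z(-218, g(-4, 9)) - 34483 = (-324*(8 + 9 + 15*9*(-4)) - 54*(-218)) - 34483 = (-324*(8 + 9 - 540) + 11772) - 34483 = (-324*(-523) + 11772) - 34483 = (169452 + 11772) - 34483 = 181224 - 34483 = 146741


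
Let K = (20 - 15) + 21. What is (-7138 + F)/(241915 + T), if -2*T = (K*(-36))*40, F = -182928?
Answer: -190066/260635 ≈ -0.72924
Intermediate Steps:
K = 26 (K = 5 + 21 = 26)
T = 18720 (T = -26*(-36)*40/2 = -(-468)*40 = -½*(-37440) = 18720)
(-7138 + F)/(241915 + T) = (-7138 - 182928)/(241915 + 18720) = -190066/260635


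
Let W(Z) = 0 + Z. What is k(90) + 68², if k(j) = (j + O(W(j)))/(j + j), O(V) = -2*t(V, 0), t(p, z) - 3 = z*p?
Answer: 69367/15 ≈ 4624.5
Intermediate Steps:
t(p, z) = 3 + p*z (t(p, z) = 3 + z*p = 3 + p*z)
W(Z) = Z
O(V) = -6 (O(V) = -2*(3 + V*0) = -2*(3 + 0) = -2*3 = -6)
k(j) = (-6 + j)/(2*j) (k(j) = (j - 6)/(j + j) = (-6 + j)/((2*j)) = (-6 + j)*(1/(2*j)) = (-6 + j)/(2*j))
k(90) + 68² = (½)*(-6 + 90)/90 + 68² = (½)*(1/90)*84 + 4624 = 7/15 + 4624 = 69367/15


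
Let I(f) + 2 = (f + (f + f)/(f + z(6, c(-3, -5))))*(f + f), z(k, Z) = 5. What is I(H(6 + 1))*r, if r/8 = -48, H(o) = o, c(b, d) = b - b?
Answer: -43136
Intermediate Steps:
c(b, d) = 0
r = -384 (r = 8*(-48) = -384)
I(f) = -2 + 2*f*(f + 2*f/(5 + f)) (I(f) = -2 + (f + (f + f)/(f + 5))*(f + f) = -2 + (f + (2*f)/(5 + f))*(2*f) = -2 + (f + 2*f/(5 + f))*(2*f) = -2 + 2*f*(f + 2*f/(5 + f)))
I(H(6 + 1))*r = (2*(-5 + (6 + 1)³ - (6 + 1) + 7*(6 + 1)²)/(5 + (6 + 1)))*(-384) = (2*(-5 + 7³ - 1*7 + 7*7²)/(5 + 7))*(-384) = (2*(-5 + 343 - 7 + 7*49)/12)*(-384) = (2*(1/12)*(-5 + 343 - 7 + 343))*(-384) = (2*(1/12)*674)*(-384) = (337/3)*(-384) = -43136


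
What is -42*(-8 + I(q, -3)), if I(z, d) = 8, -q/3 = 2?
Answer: 0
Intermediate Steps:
q = -6 (q = -3*2 = -6)
-42*(-8 + I(q, -3)) = -42*(-8 + 8) = -42*0 = 0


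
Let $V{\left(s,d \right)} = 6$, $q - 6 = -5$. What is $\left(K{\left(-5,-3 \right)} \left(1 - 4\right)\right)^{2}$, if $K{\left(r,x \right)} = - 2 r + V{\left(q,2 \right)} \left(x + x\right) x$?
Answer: $125316$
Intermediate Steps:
$q = 1$ ($q = 6 - 5 = 1$)
$K{\left(r,x \right)} = - 2 r + 12 x^{2}$ ($K{\left(r,x \right)} = - 2 r + 6 \left(x + x\right) x = - 2 r + 6 \cdot 2 x x = - 2 r + 12 x x = - 2 r + 12 x^{2}$)
$\left(K{\left(-5,-3 \right)} \left(1 - 4\right)\right)^{2} = \left(\left(\left(-2\right) \left(-5\right) + 12 \left(-3\right)^{2}\right) \left(1 - 4\right)\right)^{2} = \left(\left(10 + 12 \cdot 9\right) \left(-3\right)\right)^{2} = \left(\left(10 + 108\right) \left(-3\right)\right)^{2} = \left(118 \left(-3\right)\right)^{2} = \left(-354\right)^{2} = 125316$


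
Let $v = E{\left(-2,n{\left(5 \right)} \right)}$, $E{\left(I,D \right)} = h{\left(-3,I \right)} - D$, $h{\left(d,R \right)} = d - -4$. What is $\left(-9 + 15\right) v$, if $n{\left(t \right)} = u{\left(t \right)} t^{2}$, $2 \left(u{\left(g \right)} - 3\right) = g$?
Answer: $-819$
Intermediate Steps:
$h{\left(d,R \right)} = 4 + d$ ($h{\left(d,R \right)} = d + 4 = 4 + d$)
$u{\left(g \right)} = 3 + \frac{g}{2}$
$n{\left(t \right)} = t^{2} \left(3 + \frac{t}{2}\right)$ ($n{\left(t \right)} = \left(3 + \frac{t}{2}\right) t^{2} = t^{2} \left(3 + \frac{t}{2}\right)$)
$E{\left(I,D \right)} = 1 - D$ ($E{\left(I,D \right)} = \left(4 - 3\right) - D = 1 - D$)
$v = - \frac{273}{2}$ ($v = 1 - \frac{5^{2} \left(6 + 5\right)}{2} = 1 - \frac{1}{2} \cdot 25 \cdot 11 = 1 - \frac{275}{2} = - \frac{273}{2} \approx -136.5$)
$\left(-9 + 15\right) v = \left(-9 + 15\right) \left(- \frac{273}{2}\right) = 6 \left(- \frac{273}{2}\right) = -819$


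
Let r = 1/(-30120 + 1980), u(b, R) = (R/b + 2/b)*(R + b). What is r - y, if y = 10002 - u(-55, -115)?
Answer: -3204132971/309540 ≈ -10351.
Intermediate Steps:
u(b, R) = (R + b)*(2/b + R/b) (u(b, R) = (2/b + R/b)*(R + b) = (R + b)*(2/b + R/b))
r = -1/28140 (r = 1/(-28140) = -1/28140 ≈ -3.5537e-5)
y = 113864/11 (y = 10002 - ((-115)² + 2*(-115) - 55*(2 - 115))/(-55) = 10002 - (-1)*(13225 - 230 - 55*(-113))/55 = 10002 - (-1)*(13225 - 230 + 6215)/55 = 10002 - (-1)*19210/55 = 10002 - 1*(-3842/11) = 10002 + 3842/11 = 113864/11 ≈ 10351.)
r - y = -1/28140 - 1*113864/11 = -1/28140 - 113864/11 = -3204132971/309540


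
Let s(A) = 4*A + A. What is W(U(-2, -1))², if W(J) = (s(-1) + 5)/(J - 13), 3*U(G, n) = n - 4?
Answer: 0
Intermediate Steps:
s(A) = 5*A
U(G, n) = -4/3 + n/3 (U(G, n) = (n - 4)/3 = (-4 + n)/3 = -4/3 + n/3)
W(J) = 0 (W(J) = (5*(-1) + 5)/(J - 13) = (-5 + 5)/(-13 + J) = 0/(-13 + J) = 0)
W(U(-2, -1))² = 0² = 0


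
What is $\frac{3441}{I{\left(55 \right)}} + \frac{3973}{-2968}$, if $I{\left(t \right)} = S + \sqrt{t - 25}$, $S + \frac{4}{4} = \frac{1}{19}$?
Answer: $\frac{575177893}{5196968} + \frac{414067 \sqrt{30}}{3502} \approx 758.29$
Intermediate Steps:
$S = - \frac{18}{19}$ ($S = -1 + \frac{1}{19} = - \frac{18}{19} \approx -0.94737$)
$I{\left(t \right)} = - \frac{18}{19} + \sqrt{-25 + t}$ ($I{\left(t \right)} = - \frac{18}{19} + \sqrt{t - 25} = - \frac{18}{19} + \sqrt{-25 + t}$)
$\frac{3441}{I{\left(55 \right)}} + \frac{3973}{-2968} = \frac{3441}{- \frac{18}{19} + \sqrt{-25 + 55}} + \frac{3973}{-2968} = \frac{3441}{- \frac{18}{19} + \sqrt{30}} + 3973 \left(- \frac{1}{2968}\right) = \frac{3441}{- \frac{18}{19} + \sqrt{30}} - \frac{3973}{2968} = - \frac{3973}{2968} + \frac{3441}{- \frac{18}{19} + \sqrt{30}}$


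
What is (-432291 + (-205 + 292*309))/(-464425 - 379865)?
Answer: 171134/422145 ≈ 0.40539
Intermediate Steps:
(-432291 + (-205 + 292*309))/(-464425 - 379865) = (-432291 + (-205 + 90228))/(-844290) = (-432291 + 90023)*(-1/844290) = -342268*(-1/844290) = 171134/422145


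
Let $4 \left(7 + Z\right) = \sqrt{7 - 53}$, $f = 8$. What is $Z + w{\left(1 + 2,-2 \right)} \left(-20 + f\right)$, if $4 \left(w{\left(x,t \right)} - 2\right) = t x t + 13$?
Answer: $-106 + \frac{i \sqrt{46}}{4} \approx -106.0 + 1.6956 i$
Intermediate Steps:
$w{\left(x,t \right)} = \frac{21}{4} + \frac{x t^{2}}{4}$ ($w{\left(x,t \right)} = 2 + \frac{t x t + 13}{4} = 2 + \frac{x t^{2} + 13}{4} = 2 + \frac{13 + x t^{2}}{4} = 2 + \left(\frac{13}{4} + \frac{x t^{2}}{4}\right) = \frac{21}{4} + \frac{x t^{2}}{4}$)
$Z = -7 + \frac{i \sqrt{46}}{4}$ ($Z = -7 + \frac{\sqrt{7 - 53}}{4} = -7 + \frac{\sqrt{-46}}{4} = -7 + \frac{i \sqrt{46}}{4} \approx -7.0 + 1.6956 i$)
$Z + w{\left(1 + 2,-2 \right)} \left(-20 + f\right) = \left(-7 + \frac{i \sqrt{46}}{4}\right) + \left(\frac{21}{4} + \frac{\left(1 + 2\right) \left(-2\right)^{2}}{4}\right) \left(-20 + 8\right) = \left(-7 + \frac{i \sqrt{46}}{4}\right) + \left(\frac{21}{4} + \frac{1}{4} \cdot 3 \cdot 4\right) \left(-12\right) = \left(-7 + \frac{i \sqrt{46}}{4}\right) + \left(\frac{21}{4} + 3\right) \left(-12\right) = \left(-7 + \frac{i \sqrt{46}}{4}\right) + \frac{33}{4} \left(-12\right) = \left(-7 + \frac{i \sqrt{46}}{4}\right) - 99 = -106 + \frac{i \sqrt{46}}{4}$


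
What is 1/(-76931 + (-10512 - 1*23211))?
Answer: -1/110654 ≈ -9.0372e-6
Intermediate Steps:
1/(-76931 + (-10512 - 1*23211)) = 1/(-76931 + (-10512 - 23211)) = 1/(-76931 - 33723) = 1/(-110654) = -1/110654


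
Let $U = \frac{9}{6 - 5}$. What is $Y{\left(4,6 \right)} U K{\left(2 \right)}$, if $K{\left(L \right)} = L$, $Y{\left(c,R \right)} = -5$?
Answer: $-90$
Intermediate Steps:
$U = 9$ ($U = \frac{9}{6 - 5} = \frac{9}{1} = 9 \cdot 1 = 9$)
$Y{\left(4,6 \right)} U K{\left(2 \right)} = \left(-5\right) 9 \cdot 2 = \left(-45\right) 2 = -90$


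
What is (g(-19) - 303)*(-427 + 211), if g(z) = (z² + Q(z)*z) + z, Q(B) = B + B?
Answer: -164376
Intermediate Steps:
Q(B) = 2*B
g(z) = z + 3*z² (g(z) = (z² + (2*z)*z) + z = (z² + 2*z²) + z = 3*z² + z = z + 3*z²)
(g(-19) - 303)*(-427 + 211) = (-19*(1 + 3*(-19)) - 303)*(-427 + 211) = (-19*(1 - 57) - 303)*(-216) = (-19*(-56) - 303)*(-216) = (1064 - 303)*(-216) = 761*(-216) = -164376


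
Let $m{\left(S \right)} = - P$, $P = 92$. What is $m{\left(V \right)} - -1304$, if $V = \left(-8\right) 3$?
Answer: $1212$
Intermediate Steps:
$V = -24$
$m{\left(S \right)} = -92$ ($m{\left(S \right)} = \left(-1\right) 92 = -92$)
$m{\left(V \right)} - -1304 = -92 - -1304 = -92 + 1304 = 1212$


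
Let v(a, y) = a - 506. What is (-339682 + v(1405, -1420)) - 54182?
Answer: -392965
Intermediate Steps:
v(a, y) = -506 + a
(-339682 + v(1405, -1420)) - 54182 = (-339682 + (-506 + 1405)) - 54182 = (-339682 + 899) - 54182 = -338783 - 54182 = -392965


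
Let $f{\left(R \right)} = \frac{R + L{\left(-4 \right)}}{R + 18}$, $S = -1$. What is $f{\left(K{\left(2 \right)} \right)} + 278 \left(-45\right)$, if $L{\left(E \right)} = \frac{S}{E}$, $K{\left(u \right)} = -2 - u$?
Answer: $- \frac{700575}{56} \approx -12510.0$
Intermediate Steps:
$L{\left(E \right)} = - \frac{1}{E}$
$f{\left(R \right)} = \frac{\frac{1}{4} + R}{18 + R}$ ($f{\left(R \right)} = \frac{R - \frac{1}{-4}}{R + 18} = \frac{R - - \frac{1}{4}}{18 + R} = \frac{R + \frac{1}{4}}{18 + R} = \frac{\frac{1}{4} + R}{18 + R}$)
$f{\left(K{\left(2 \right)} \right)} + 278 \left(-45\right) = \frac{\frac{1}{4} - 4}{18 - 4} + 278 \left(-45\right) = \frac{\frac{1}{4} - 4}{18 - 4} - 12510 = \frac{1}{14} \left(- \frac{15}{4}\right) - 12510 = - \frac{15}{56} - 12510 = - \frac{700575}{56}$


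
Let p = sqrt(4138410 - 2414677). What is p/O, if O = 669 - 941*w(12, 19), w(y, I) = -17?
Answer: sqrt(1723733)/16666 ≈ 0.078778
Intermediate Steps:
p = sqrt(1723733) ≈ 1312.9
O = 16666 (O = 669 - 941*(-17) = 669 + 15997 = 16666)
p/O = sqrt(1723733)/16666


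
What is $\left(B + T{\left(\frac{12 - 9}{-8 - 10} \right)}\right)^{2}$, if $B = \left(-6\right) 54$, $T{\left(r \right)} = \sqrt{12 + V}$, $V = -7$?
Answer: $\left(324 - \sqrt{5}\right)^{2} \approx 1.0353 \cdot 10^{5}$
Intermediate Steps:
$T{\left(r \right)} = \sqrt{5}$ ($T{\left(r \right)} = \sqrt{12 - 7} = \sqrt{5}$)
$B = -324$
$\left(B + T{\left(\frac{12 - 9}{-8 - 10} \right)}\right)^{2} = \left(-324 + \sqrt{5}\right)^{2}$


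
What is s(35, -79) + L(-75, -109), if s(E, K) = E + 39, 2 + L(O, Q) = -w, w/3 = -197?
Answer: 663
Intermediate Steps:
w = -591 (w = 3*(-197) = -591)
L(O, Q) = 589 (L(O, Q) = -2 - 1*(-591) = -2 + 591 = 589)
s(E, K) = 39 + E
s(35, -79) + L(-75, -109) = (39 + 35) + 589 = 74 + 589 = 663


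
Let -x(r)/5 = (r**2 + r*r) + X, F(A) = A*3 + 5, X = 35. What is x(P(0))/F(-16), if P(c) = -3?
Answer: 265/43 ≈ 6.1628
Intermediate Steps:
F(A) = 5 + 3*A (F(A) = 3*A + 5 = 5 + 3*A)
x(r) = -175 - 10*r**2 (x(r) = -5*((r**2 + r*r) + 35) = -5*((r**2 + r**2) + 35) = -5*(2*r**2 + 35) = -5*(35 + 2*r**2) = -175 - 10*r**2)
x(P(0))/F(-16) = (-175 - 10*(-3)**2)/(5 + 3*(-16)) = (-175 - 10*9)/(5 - 48) = (-175 - 90)/(-43) = -265*(-1/43) = 265/43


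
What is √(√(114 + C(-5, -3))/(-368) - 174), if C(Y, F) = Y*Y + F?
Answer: √(-1472736 - 46*√34)/92 ≈ 13.192*I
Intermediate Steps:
C(Y, F) = F + Y² (C(Y, F) = Y² + F = F + Y²)
√(√(114 + C(-5, -3))/(-368) - 174) = √(√(114 + (-3 + (-5)²))/(-368) - 174) = √(√(114 + (-3 + 25))*(-1/368) - 174) = √(√(114 + 22)*(-1/368) - 174) = √(√136*(-1/368) - 174) = √((2*√34)*(-1/368) - 174) = √(-√34/184 - 174) = √(-174 - √34/184)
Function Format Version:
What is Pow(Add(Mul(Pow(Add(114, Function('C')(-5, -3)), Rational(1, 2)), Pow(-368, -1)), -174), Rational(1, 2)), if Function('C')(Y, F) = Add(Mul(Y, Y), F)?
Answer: Mul(Rational(1, 92), Pow(Add(-1472736, Mul(-46, Pow(34, Rational(1, 2)))), Rational(1, 2))) ≈ Mul(13.192, I)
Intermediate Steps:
Function('C')(Y, F) = Add(F, Pow(Y, 2)) (Function('C')(Y, F) = Add(Pow(Y, 2), F) = Add(F, Pow(Y, 2)))
Pow(Add(Mul(Pow(Add(114, Function('C')(-5, -3)), Rational(1, 2)), Pow(-368, -1)), -174), Rational(1, 2)) = Pow(Add(Mul(Pow(Add(114, Add(-3, Pow(-5, 2))), Rational(1, 2)), Pow(-368, -1)), -174), Rational(1, 2)) = Pow(Add(Mul(Pow(Add(114, Add(-3, 25)), Rational(1, 2)), Rational(-1, 368)), -174), Rational(1, 2)) = Pow(Add(Mul(Pow(Add(114, 22), Rational(1, 2)), Rational(-1, 368)), -174), Rational(1, 2)) = Pow(Add(Mul(Pow(136, Rational(1, 2)), Rational(-1, 368)), -174), Rational(1, 2)) = Pow(Add(Mul(Mul(2, Pow(34, Rational(1, 2))), Rational(-1, 368)), -174), Rational(1, 2)) = Pow(Add(Mul(Rational(-1, 184), Pow(34, Rational(1, 2))), -174), Rational(1, 2)) = Pow(Add(-174, Mul(Rational(-1, 184), Pow(34, Rational(1, 2)))), Rational(1, 2))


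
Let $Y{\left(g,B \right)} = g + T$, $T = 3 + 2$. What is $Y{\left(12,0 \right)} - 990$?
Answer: $-973$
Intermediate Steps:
$T = 5$
$Y{\left(g,B \right)} = 5 + g$ ($Y{\left(g,B \right)} = g + 5 = 5 + g$)
$Y{\left(12,0 \right)} - 990 = \left(5 + 12\right) - 990 = 17 - 990 = -973$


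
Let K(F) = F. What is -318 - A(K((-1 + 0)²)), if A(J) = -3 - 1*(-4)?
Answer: -319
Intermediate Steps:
A(J) = 1 (A(J) = -3 + 4 = 1)
-318 - A(K((-1 + 0)²)) = -318 - 1*1 = -318 - 1 = -319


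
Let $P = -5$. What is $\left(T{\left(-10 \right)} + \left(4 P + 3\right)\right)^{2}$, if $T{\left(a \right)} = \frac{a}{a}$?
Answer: $256$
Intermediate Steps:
$T{\left(a \right)} = 1$
$\left(T{\left(-10 \right)} + \left(4 P + 3\right)\right)^{2} = \left(1 + \left(4 \left(-5\right) + 3\right)\right)^{2} = \left(1 + \left(-20 + 3\right)\right)^{2} = \left(1 - 17\right)^{2} = \left(-16\right)^{2} = 256$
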